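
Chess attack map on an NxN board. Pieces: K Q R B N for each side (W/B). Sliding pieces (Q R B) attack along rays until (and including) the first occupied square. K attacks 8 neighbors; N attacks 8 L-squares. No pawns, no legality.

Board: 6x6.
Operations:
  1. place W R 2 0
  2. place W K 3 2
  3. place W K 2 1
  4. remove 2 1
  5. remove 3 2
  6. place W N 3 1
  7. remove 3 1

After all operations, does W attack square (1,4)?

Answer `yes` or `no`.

Answer: no

Derivation:
Op 1: place WR@(2,0)
Op 2: place WK@(3,2)
Op 3: place WK@(2,1)
Op 4: remove (2,1)
Op 5: remove (3,2)
Op 6: place WN@(3,1)
Op 7: remove (3,1)
Per-piece attacks for W:
  WR@(2,0): attacks (2,1) (2,2) (2,3) (2,4) (2,5) (3,0) (4,0) (5,0) (1,0) (0,0)
W attacks (1,4): no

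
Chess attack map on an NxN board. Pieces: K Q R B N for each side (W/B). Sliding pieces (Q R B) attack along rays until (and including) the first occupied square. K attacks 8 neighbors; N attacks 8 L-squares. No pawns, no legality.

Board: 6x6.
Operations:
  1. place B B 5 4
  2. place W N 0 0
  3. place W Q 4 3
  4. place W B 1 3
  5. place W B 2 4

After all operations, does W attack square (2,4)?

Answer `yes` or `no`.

Op 1: place BB@(5,4)
Op 2: place WN@(0,0)
Op 3: place WQ@(4,3)
Op 4: place WB@(1,3)
Op 5: place WB@(2,4)
Per-piece attacks for W:
  WN@(0,0): attacks (1,2) (2,1)
  WB@(1,3): attacks (2,4) (2,2) (3,1) (4,0) (0,4) (0,2) [ray(1,1) blocked at (2,4)]
  WB@(2,4): attacks (3,5) (3,3) (4,2) (5,1) (1,5) (1,3) [ray(-1,-1) blocked at (1,3)]
  WQ@(4,3): attacks (4,4) (4,5) (4,2) (4,1) (4,0) (5,3) (3,3) (2,3) (1,3) (5,4) (5,2) (3,4) (2,5) (3,2) (2,1) (1,0) [ray(-1,0) blocked at (1,3); ray(1,1) blocked at (5,4)]
W attacks (2,4): yes

Answer: yes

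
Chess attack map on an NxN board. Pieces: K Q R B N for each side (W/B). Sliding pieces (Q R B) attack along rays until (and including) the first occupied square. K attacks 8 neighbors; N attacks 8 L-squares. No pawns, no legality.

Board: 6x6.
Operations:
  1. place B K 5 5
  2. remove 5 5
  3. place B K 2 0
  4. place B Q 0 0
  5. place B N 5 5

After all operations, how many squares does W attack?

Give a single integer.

Op 1: place BK@(5,5)
Op 2: remove (5,5)
Op 3: place BK@(2,0)
Op 4: place BQ@(0,0)
Op 5: place BN@(5,5)
Per-piece attacks for W:
Union (0 distinct): (none)

Answer: 0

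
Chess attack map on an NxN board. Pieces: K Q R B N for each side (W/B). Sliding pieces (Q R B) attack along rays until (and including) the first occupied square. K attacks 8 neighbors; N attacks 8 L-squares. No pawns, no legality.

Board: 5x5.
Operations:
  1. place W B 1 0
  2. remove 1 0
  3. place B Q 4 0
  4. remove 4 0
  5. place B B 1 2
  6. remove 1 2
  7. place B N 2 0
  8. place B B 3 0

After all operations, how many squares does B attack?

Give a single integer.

Op 1: place WB@(1,0)
Op 2: remove (1,0)
Op 3: place BQ@(4,0)
Op 4: remove (4,0)
Op 5: place BB@(1,2)
Op 6: remove (1,2)
Op 7: place BN@(2,0)
Op 8: place BB@(3,0)
Per-piece attacks for B:
  BN@(2,0): attacks (3,2) (4,1) (1,2) (0,1)
  BB@(3,0): attacks (4,1) (2,1) (1,2) (0,3)
Union (6 distinct): (0,1) (0,3) (1,2) (2,1) (3,2) (4,1)

Answer: 6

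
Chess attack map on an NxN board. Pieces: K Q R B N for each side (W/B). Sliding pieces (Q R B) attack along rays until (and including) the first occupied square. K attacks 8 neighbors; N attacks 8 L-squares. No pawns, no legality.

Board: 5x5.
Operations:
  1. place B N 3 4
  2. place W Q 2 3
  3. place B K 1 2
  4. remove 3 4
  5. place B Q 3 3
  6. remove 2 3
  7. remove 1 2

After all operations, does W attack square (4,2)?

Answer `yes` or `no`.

Op 1: place BN@(3,4)
Op 2: place WQ@(2,3)
Op 3: place BK@(1,2)
Op 4: remove (3,4)
Op 5: place BQ@(3,3)
Op 6: remove (2,3)
Op 7: remove (1,2)
Per-piece attacks for W:
W attacks (4,2): no

Answer: no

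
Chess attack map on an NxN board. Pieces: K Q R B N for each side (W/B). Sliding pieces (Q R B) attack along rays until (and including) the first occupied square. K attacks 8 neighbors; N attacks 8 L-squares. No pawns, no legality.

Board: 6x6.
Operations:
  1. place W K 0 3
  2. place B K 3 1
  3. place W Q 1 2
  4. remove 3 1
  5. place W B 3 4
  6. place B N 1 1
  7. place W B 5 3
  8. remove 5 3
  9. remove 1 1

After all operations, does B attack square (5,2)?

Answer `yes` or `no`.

Op 1: place WK@(0,3)
Op 2: place BK@(3,1)
Op 3: place WQ@(1,2)
Op 4: remove (3,1)
Op 5: place WB@(3,4)
Op 6: place BN@(1,1)
Op 7: place WB@(5,3)
Op 8: remove (5,3)
Op 9: remove (1,1)
Per-piece attacks for B:
B attacks (5,2): no

Answer: no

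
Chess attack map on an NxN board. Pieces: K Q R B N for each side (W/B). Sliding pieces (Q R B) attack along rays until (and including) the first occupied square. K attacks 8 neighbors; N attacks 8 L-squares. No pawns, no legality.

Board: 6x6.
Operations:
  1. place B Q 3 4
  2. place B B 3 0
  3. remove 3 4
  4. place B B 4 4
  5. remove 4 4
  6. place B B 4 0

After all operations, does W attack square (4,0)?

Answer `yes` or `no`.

Answer: no

Derivation:
Op 1: place BQ@(3,4)
Op 2: place BB@(3,0)
Op 3: remove (3,4)
Op 4: place BB@(4,4)
Op 5: remove (4,4)
Op 6: place BB@(4,0)
Per-piece attacks for W:
W attacks (4,0): no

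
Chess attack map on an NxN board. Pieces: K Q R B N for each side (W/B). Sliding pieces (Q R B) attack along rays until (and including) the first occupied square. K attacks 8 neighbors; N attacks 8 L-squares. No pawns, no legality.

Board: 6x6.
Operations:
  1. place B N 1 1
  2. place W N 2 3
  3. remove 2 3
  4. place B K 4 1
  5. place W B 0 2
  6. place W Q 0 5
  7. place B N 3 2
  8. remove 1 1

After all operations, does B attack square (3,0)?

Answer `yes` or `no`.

Op 1: place BN@(1,1)
Op 2: place WN@(2,3)
Op 3: remove (2,3)
Op 4: place BK@(4,1)
Op 5: place WB@(0,2)
Op 6: place WQ@(0,5)
Op 7: place BN@(3,2)
Op 8: remove (1,1)
Per-piece attacks for B:
  BN@(3,2): attacks (4,4) (5,3) (2,4) (1,3) (4,0) (5,1) (2,0) (1,1)
  BK@(4,1): attacks (4,2) (4,0) (5,1) (3,1) (5,2) (5,0) (3,2) (3,0)
B attacks (3,0): yes

Answer: yes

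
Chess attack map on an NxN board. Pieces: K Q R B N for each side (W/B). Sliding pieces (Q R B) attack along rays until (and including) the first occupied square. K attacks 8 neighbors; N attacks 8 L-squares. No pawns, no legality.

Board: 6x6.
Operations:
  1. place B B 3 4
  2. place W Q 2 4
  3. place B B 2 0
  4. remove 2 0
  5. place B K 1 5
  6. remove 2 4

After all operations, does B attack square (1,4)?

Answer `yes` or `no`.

Op 1: place BB@(3,4)
Op 2: place WQ@(2,4)
Op 3: place BB@(2,0)
Op 4: remove (2,0)
Op 5: place BK@(1,5)
Op 6: remove (2,4)
Per-piece attacks for B:
  BK@(1,5): attacks (1,4) (2,5) (0,5) (2,4) (0,4)
  BB@(3,4): attacks (4,5) (4,3) (5,2) (2,5) (2,3) (1,2) (0,1)
B attacks (1,4): yes

Answer: yes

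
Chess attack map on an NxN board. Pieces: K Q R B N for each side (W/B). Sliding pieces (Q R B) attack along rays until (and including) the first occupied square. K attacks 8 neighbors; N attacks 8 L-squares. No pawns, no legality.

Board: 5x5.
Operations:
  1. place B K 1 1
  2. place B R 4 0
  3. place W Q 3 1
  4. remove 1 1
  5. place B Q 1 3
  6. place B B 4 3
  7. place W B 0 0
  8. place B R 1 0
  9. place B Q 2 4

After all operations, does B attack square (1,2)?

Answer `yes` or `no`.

Answer: yes

Derivation:
Op 1: place BK@(1,1)
Op 2: place BR@(4,0)
Op 3: place WQ@(3,1)
Op 4: remove (1,1)
Op 5: place BQ@(1,3)
Op 6: place BB@(4,3)
Op 7: place WB@(0,0)
Op 8: place BR@(1,0)
Op 9: place BQ@(2,4)
Per-piece attacks for B:
  BR@(1,0): attacks (1,1) (1,2) (1,3) (2,0) (3,0) (4,0) (0,0) [ray(0,1) blocked at (1,3); ray(1,0) blocked at (4,0); ray(-1,0) blocked at (0,0)]
  BQ@(1,3): attacks (1,4) (1,2) (1,1) (1,0) (2,3) (3,3) (4,3) (0,3) (2,4) (2,2) (3,1) (0,4) (0,2) [ray(0,-1) blocked at (1,0); ray(1,0) blocked at (4,3); ray(1,1) blocked at (2,4); ray(1,-1) blocked at (3,1)]
  BQ@(2,4): attacks (2,3) (2,2) (2,1) (2,0) (3,4) (4,4) (1,4) (0,4) (3,3) (4,2) (1,3) [ray(-1,-1) blocked at (1,3)]
  BR@(4,0): attacks (4,1) (4,2) (4,3) (3,0) (2,0) (1,0) [ray(0,1) blocked at (4,3); ray(-1,0) blocked at (1,0)]
  BB@(4,3): attacks (3,4) (3,2) (2,1) (1,0) [ray(-1,-1) blocked at (1,0)]
B attacks (1,2): yes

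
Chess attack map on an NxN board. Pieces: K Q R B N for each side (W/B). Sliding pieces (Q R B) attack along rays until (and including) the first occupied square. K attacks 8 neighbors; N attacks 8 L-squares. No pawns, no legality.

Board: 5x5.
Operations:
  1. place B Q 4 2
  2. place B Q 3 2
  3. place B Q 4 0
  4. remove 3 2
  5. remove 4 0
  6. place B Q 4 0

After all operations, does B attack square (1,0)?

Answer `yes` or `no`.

Answer: yes

Derivation:
Op 1: place BQ@(4,2)
Op 2: place BQ@(3,2)
Op 3: place BQ@(4,0)
Op 4: remove (3,2)
Op 5: remove (4,0)
Op 6: place BQ@(4,0)
Per-piece attacks for B:
  BQ@(4,0): attacks (4,1) (4,2) (3,0) (2,0) (1,0) (0,0) (3,1) (2,2) (1,3) (0,4) [ray(0,1) blocked at (4,2)]
  BQ@(4,2): attacks (4,3) (4,4) (4,1) (4,0) (3,2) (2,2) (1,2) (0,2) (3,3) (2,4) (3,1) (2,0) [ray(0,-1) blocked at (4,0)]
B attacks (1,0): yes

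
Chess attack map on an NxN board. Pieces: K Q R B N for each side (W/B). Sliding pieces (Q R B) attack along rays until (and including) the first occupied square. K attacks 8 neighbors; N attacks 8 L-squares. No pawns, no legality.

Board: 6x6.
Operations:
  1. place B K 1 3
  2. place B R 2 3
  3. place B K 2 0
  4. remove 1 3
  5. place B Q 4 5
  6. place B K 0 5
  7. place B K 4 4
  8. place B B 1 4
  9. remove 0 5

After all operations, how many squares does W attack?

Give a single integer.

Answer: 0

Derivation:
Op 1: place BK@(1,3)
Op 2: place BR@(2,3)
Op 3: place BK@(2,0)
Op 4: remove (1,3)
Op 5: place BQ@(4,5)
Op 6: place BK@(0,5)
Op 7: place BK@(4,4)
Op 8: place BB@(1,4)
Op 9: remove (0,5)
Per-piece attacks for W:
Union (0 distinct): (none)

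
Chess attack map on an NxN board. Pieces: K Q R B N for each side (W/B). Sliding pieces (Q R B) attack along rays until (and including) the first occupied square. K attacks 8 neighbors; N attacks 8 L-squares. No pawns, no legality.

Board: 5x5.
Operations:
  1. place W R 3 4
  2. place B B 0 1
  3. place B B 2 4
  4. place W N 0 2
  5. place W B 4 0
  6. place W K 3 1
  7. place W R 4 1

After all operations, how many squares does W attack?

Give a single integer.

Op 1: place WR@(3,4)
Op 2: place BB@(0,1)
Op 3: place BB@(2,4)
Op 4: place WN@(0,2)
Op 5: place WB@(4,0)
Op 6: place WK@(3,1)
Op 7: place WR@(4,1)
Per-piece attacks for W:
  WN@(0,2): attacks (1,4) (2,3) (1,0) (2,1)
  WK@(3,1): attacks (3,2) (3,0) (4,1) (2,1) (4,2) (4,0) (2,2) (2,0)
  WR@(3,4): attacks (3,3) (3,2) (3,1) (4,4) (2,4) [ray(0,-1) blocked at (3,1); ray(-1,0) blocked at (2,4)]
  WB@(4,0): attacks (3,1) [ray(-1,1) blocked at (3,1)]
  WR@(4,1): attacks (4,2) (4,3) (4,4) (4,0) (3,1) [ray(0,-1) blocked at (4,0); ray(-1,0) blocked at (3,1)]
Union (16 distinct): (1,0) (1,4) (2,0) (2,1) (2,2) (2,3) (2,4) (3,0) (3,1) (3,2) (3,3) (4,0) (4,1) (4,2) (4,3) (4,4)

Answer: 16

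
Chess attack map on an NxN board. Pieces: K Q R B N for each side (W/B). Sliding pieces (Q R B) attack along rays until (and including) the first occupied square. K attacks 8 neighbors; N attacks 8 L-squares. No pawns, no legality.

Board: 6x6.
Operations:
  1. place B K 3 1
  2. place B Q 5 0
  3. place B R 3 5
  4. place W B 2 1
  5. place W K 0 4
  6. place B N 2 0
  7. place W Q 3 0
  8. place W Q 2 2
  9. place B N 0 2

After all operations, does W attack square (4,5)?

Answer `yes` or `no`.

Op 1: place BK@(3,1)
Op 2: place BQ@(5,0)
Op 3: place BR@(3,5)
Op 4: place WB@(2,1)
Op 5: place WK@(0,4)
Op 6: place BN@(2,0)
Op 7: place WQ@(3,0)
Op 8: place WQ@(2,2)
Op 9: place BN@(0,2)
Per-piece attacks for W:
  WK@(0,4): attacks (0,5) (0,3) (1,4) (1,5) (1,3)
  WB@(2,1): attacks (3,2) (4,3) (5,4) (3,0) (1,2) (0,3) (1,0) [ray(1,-1) blocked at (3,0)]
  WQ@(2,2): attacks (2,3) (2,4) (2,5) (2,1) (3,2) (4,2) (5,2) (1,2) (0,2) (3,3) (4,4) (5,5) (3,1) (1,3) (0,4) (1,1) (0,0) [ray(0,-1) blocked at (2,1); ray(-1,0) blocked at (0,2); ray(1,-1) blocked at (3,1); ray(-1,1) blocked at (0,4)]
  WQ@(3,0): attacks (3,1) (4,0) (5,0) (2,0) (4,1) (5,2) (2,1) [ray(0,1) blocked at (3,1); ray(1,0) blocked at (5,0); ray(-1,0) blocked at (2,0); ray(-1,1) blocked at (2,1)]
W attacks (4,5): no

Answer: no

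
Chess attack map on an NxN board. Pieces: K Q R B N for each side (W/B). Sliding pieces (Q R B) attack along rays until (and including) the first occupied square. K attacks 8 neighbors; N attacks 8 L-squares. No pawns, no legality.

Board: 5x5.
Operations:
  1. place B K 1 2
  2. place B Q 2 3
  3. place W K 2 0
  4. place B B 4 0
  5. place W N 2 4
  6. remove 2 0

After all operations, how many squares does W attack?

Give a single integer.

Answer: 4

Derivation:
Op 1: place BK@(1,2)
Op 2: place BQ@(2,3)
Op 3: place WK@(2,0)
Op 4: place BB@(4,0)
Op 5: place WN@(2,4)
Op 6: remove (2,0)
Per-piece attacks for W:
  WN@(2,4): attacks (3,2) (4,3) (1,2) (0,3)
Union (4 distinct): (0,3) (1,2) (3,2) (4,3)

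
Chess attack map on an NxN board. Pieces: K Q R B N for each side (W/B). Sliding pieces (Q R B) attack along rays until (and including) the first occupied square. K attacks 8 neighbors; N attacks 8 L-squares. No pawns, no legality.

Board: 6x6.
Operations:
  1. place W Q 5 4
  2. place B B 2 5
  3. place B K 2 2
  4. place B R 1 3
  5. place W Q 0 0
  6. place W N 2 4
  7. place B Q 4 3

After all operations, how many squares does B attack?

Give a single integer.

Answer: 23

Derivation:
Op 1: place WQ@(5,4)
Op 2: place BB@(2,5)
Op 3: place BK@(2,2)
Op 4: place BR@(1,3)
Op 5: place WQ@(0,0)
Op 6: place WN@(2,4)
Op 7: place BQ@(4,3)
Per-piece attacks for B:
  BR@(1,3): attacks (1,4) (1,5) (1,2) (1,1) (1,0) (2,3) (3,3) (4,3) (0,3) [ray(1,0) blocked at (4,3)]
  BK@(2,2): attacks (2,3) (2,1) (3,2) (1,2) (3,3) (3,1) (1,3) (1,1)
  BB@(2,5): attacks (3,4) (4,3) (1,4) (0,3) [ray(1,-1) blocked at (4,3)]
  BQ@(4,3): attacks (4,4) (4,5) (4,2) (4,1) (4,0) (5,3) (3,3) (2,3) (1,3) (5,4) (5,2) (3,4) (2,5) (3,2) (2,1) (1,0) [ray(-1,0) blocked at (1,3); ray(1,1) blocked at (5,4); ray(-1,1) blocked at (2,5)]
Union (23 distinct): (0,3) (1,0) (1,1) (1,2) (1,3) (1,4) (1,5) (2,1) (2,3) (2,5) (3,1) (3,2) (3,3) (3,4) (4,0) (4,1) (4,2) (4,3) (4,4) (4,5) (5,2) (5,3) (5,4)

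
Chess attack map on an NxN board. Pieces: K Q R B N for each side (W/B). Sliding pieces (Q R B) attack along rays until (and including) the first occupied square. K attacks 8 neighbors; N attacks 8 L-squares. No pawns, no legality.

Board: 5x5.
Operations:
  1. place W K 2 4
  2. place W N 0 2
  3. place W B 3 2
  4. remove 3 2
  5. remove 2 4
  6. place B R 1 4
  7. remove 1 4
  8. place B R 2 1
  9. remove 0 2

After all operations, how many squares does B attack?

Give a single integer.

Answer: 8

Derivation:
Op 1: place WK@(2,4)
Op 2: place WN@(0,2)
Op 3: place WB@(3,2)
Op 4: remove (3,2)
Op 5: remove (2,4)
Op 6: place BR@(1,4)
Op 7: remove (1,4)
Op 8: place BR@(2,1)
Op 9: remove (0,2)
Per-piece attacks for B:
  BR@(2,1): attacks (2,2) (2,3) (2,4) (2,0) (3,1) (4,1) (1,1) (0,1)
Union (8 distinct): (0,1) (1,1) (2,0) (2,2) (2,3) (2,4) (3,1) (4,1)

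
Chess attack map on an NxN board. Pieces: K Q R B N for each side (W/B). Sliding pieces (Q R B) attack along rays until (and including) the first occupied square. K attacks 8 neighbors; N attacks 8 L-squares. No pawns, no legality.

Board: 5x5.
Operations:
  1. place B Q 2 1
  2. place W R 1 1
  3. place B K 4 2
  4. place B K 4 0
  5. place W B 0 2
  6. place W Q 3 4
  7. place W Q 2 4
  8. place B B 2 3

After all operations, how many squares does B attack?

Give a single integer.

Answer: 16

Derivation:
Op 1: place BQ@(2,1)
Op 2: place WR@(1,1)
Op 3: place BK@(4,2)
Op 4: place BK@(4,0)
Op 5: place WB@(0,2)
Op 6: place WQ@(3,4)
Op 7: place WQ@(2,4)
Op 8: place BB@(2,3)
Per-piece attacks for B:
  BQ@(2,1): attacks (2,2) (2,3) (2,0) (3,1) (4,1) (1,1) (3,2) (4,3) (3,0) (1,2) (0,3) (1,0) [ray(0,1) blocked at (2,3); ray(-1,0) blocked at (1,1)]
  BB@(2,3): attacks (3,4) (3,2) (4,1) (1,4) (1,2) (0,1) [ray(1,1) blocked at (3,4)]
  BK@(4,0): attacks (4,1) (3,0) (3,1)
  BK@(4,2): attacks (4,3) (4,1) (3,2) (3,3) (3,1)
Union (16 distinct): (0,1) (0,3) (1,0) (1,1) (1,2) (1,4) (2,0) (2,2) (2,3) (3,0) (3,1) (3,2) (3,3) (3,4) (4,1) (4,3)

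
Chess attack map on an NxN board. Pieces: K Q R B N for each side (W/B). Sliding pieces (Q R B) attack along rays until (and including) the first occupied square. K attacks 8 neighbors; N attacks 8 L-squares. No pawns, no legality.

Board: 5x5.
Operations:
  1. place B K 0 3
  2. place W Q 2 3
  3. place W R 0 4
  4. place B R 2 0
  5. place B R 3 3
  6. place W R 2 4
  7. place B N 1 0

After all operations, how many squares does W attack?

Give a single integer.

Answer: 16

Derivation:
Op 1: place BK@(0,3)
Op 2: place WQ@(2,3)
Op 3: place WR@(0,4)
Op 4: place BR@(2,0)
Op 5: place BR@(3,3)
Op 6: place WR@(2,4)
Op 7: place BN@(1,0)
Per-piece attacks for W:
  WR@(0,4): attacks (0,3) (1,4) (2,4) [ray(0,-1) blocked at (0,3); ray(1,0) blocked at (2,4)]
  WQ@(2,3): attacks (2,4) (2,2) (2,1) (2,0) (3,3) (1,3) (0,3) (3,4) (3,2) (4,1) (1,4) (1,2) (0,1) [ray(0,1) blocked at (2,4); ray(0,-1) blocked at (2,0); ray(1,0) blocked at (3,3); ray(-1,0) blocked at (0,3)]
  WR@(2,4): attacks (2,3) (3,4) (4,4) (1,4) (0,4) [ray(0,-1) blocked at (2,3); ray(-1,0) blocked at (0,4)]
Union (16 distinct): (0,1) (0,3) (0,4) (1,2) (1,3) (1,4) (2,0) (2,1) (2,2) (2,3) (2,4) (3,2) (3,3) (3,4) (4,1) (4,4)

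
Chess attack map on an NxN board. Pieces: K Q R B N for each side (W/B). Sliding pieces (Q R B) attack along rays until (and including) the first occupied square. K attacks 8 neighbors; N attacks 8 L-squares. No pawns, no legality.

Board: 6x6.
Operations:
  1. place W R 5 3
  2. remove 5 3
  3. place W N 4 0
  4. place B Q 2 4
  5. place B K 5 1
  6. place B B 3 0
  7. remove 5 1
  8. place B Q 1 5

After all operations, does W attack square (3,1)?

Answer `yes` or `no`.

Answer: no

Derivation:
Op 1: place WR@(5,3)
Op 2: remove (5,3)
Op 3: place WN@(4,0)
Op 4: place BQ@(2,4)
Op 5: place BK@(5,1)
Op 6: place BB@(3,0)
Op 7: remove (5,1)
Op 8: place BQ@(1,5)
Per-piece attacks for W:
  WN@(4,0): attacks (5,2) (3,2) (2,1)
W attacks (3,1): no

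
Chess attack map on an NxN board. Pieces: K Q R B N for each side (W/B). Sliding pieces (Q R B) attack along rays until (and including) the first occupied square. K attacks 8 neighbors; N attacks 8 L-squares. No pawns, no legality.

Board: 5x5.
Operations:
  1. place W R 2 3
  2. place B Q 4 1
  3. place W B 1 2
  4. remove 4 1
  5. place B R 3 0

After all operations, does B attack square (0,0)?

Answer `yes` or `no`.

Op 1: place WR@(2,3)
Op 2: place BQ@(4,1)
Op 3: place WB@(1,2)
Op 4: remove (4,1)
Op 5: place BR@(3,0)
Per-piece attacks for B:
  BR@(3,0): attacks (3,1) (3,2) (3,3) (3,4) (4,0) (2,0) (1,0) (0,0)
B attacks (0,0): yes

Answer: yes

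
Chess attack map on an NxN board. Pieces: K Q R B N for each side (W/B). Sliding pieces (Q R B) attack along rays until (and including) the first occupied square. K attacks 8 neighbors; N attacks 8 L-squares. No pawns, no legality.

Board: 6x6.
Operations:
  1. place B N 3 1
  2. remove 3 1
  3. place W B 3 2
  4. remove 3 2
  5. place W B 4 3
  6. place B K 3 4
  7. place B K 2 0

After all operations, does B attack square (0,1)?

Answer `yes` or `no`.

Answer: no

Derivation:
Op 1: place BN@(3,1)
Op 2: remove (3,1)
Op 3: place WB@(3,2)
Op 4: remove (3,2)
Op 5: place WB@(4,3)
Op 6: place BK@(3,4)
Op 7: place BK@(2,0)
Per-piece attacks for B:
  BK@(2,0): attacks (2,1) (3,0) (1,0) (3,1) (1,1)
  BK@(3,4): attacks (3,5) (3,3) (4,4) (2,4) (4,5) (4,3) (2,5) (2,3)
B attacks (0,1): no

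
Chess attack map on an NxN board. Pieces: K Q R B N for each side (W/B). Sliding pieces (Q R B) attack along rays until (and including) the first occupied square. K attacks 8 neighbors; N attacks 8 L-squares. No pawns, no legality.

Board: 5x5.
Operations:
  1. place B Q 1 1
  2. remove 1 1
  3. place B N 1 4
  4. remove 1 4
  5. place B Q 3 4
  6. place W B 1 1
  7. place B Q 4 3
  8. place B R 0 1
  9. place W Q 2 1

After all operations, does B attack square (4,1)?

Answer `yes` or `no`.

Answer: yes

Derivation:
Op 1: place BQ@(1,1)
Op 2: remove (1,1)
Op 3: place BN@(1,4)
Op 4: remove (1,4)
Op 5: place BQ@(3,4)
Op 6: place WB@(1,1)
Op 7: place BQ@(4,3)
Op 8: place BR@(0,1)
Op 9: place WQ@(2,1)
Per-piece attacks for B:
  BR@(0,1): attacks (0,2) (0,3) (0,4) (0,0) (1,1) [ray(1,0) blocked at (1,1)]
  BQ@(3,4): attacks (3,3) (3,2) (3,1) (3,0) (4,4) (2,4) (1,4) (0,4) (4,3) (2,3) (1,2) (0,1) [ray(1,-1) blocked at (4,3); ray(-1,-1) blocked at (0,1)]
  BQ@(4,3): attacks (4,4) (4,2) (4,1) (4,0) (3,3) (2,3) (1,3) (0,3) (3,4) (3,2) (2,1) [ray(-1,1) blocked at (3,4); ray(-1,-1) blocked at (2,1)]
B attacks (4,1): yes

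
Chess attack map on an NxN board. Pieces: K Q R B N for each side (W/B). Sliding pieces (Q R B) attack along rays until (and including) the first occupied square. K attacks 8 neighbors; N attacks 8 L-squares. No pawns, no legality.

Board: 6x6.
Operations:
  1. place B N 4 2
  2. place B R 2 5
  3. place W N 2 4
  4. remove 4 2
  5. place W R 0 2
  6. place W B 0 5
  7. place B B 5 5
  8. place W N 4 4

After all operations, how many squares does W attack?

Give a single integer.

Op 1: place BN@(4,2)
Op 2: place BR@(2,5)
Op 3: place WN@(2,4)
Op 4: remove (4,2)
Op 5: place WR@(0,2)
Op 6: place WB@(0,5)
Op 7: place BB@(5,5)
Op 8: place WN@(4,4)
Per-piece attacks for W:
  WR@(0,2): attacks (0,3) (0,4) (0,5) (0,1) (0,0) (1,2) (2,2) (3,2) (4,2) (5,2) [ray(0,1) blocked at (0,5)]
  WB@(0,5): attacks (1,4) (2,3) (3,2) (4,1) (5,0)
  WN@(2,4): attacks (4,5) (0,5) (3,2) (4,3) (1,2) (0,3)
  WN@(4,4): attacks (2,5) (5,2) (3,2) (2,3)
Union (17 distinct): (0,0) (0,1) (0,3) (0,4) (0,5) (1,2) (1,4) (2,2) (2,3) (2,5) (3,2) (4,1) (4,2) (4,3) (4,5) (5,0) (5,2)

Answer: 17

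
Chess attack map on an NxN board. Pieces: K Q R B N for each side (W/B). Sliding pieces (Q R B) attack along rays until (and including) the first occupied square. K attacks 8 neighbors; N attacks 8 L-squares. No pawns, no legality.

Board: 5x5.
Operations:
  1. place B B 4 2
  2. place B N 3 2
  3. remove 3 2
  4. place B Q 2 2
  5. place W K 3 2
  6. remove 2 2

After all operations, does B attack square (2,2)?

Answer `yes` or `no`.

Op 1: place BB@(4,2)
Op 2: place BN@(3,2)
Op 3: remove (3,2)
Op 4: place BQ@(2,2)
Op 5: place WK@(3,2)
Op 6: remove (2,2)
Per-piece attacks for B:
  BB@(4,2): attacks (3,3) (2,4) (3,1) (2,0)
B attacks (2,2): no

Answer: no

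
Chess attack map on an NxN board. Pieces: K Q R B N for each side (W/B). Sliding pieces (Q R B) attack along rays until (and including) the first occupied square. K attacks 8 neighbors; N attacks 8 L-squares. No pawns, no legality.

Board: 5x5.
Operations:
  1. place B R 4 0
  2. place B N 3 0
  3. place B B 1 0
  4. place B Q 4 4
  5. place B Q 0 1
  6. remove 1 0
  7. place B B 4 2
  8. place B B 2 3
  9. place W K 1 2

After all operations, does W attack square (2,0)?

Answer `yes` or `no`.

Op 1: place BR@(4,0)
Op 2: place BN@(3,0)
Op 3: place BB@(1,0)
Op 4: place BQ@(4,4)
Op 5: place BQ@(0,1)
Op 6: remove (1,0)
Op 7: place BB@(4,2)
Op 8: place BB@(2,3)
Op 9: place WK@(1,2)
Per-piece attacks for W:
  WK@(1,2): attacks (1,3) (1,1) (2,2) (0,2) (2,3) (2,1) (0,3) (0,1)
W attacks (2,0): no

Answer: no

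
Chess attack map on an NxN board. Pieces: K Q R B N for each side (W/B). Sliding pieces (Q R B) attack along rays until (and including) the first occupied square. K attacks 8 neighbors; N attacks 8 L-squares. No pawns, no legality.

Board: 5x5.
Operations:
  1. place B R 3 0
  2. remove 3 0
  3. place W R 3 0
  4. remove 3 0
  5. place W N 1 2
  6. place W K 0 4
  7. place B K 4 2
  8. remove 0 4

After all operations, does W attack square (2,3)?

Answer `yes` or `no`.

Op 1: place BR@(3,0)
Op 2: remove (3,0)
Op 3: place WR@(3,0)
Op 4: remove (3,0)
Op 5: place WN@(1,2)
Op 6: place WK@(0,4)
Op 7: place BK@(4,2)
Op 8: remove (0,4)
Per-piece attacks for W:
  WN@(1,2): attacks (2,4) (3,3) (0,4) (2,0) (3,1) (0,0)
W attacks (2,3): no

Answer: no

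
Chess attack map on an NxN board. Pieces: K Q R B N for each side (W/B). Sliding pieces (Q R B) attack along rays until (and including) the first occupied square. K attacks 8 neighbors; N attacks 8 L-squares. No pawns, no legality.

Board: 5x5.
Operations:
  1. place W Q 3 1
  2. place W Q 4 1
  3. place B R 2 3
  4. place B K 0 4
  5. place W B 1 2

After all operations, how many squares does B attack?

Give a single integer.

Answer: 9

Derivation:
Op 1: place WQ@(3,1)
Op 2: place WQ@(4,1)
Op 3: place BR@(2,3)
Op 4: place BK@(0,4)
Op 5: place WB@(1,2)
Per-piece attacks for B:
  BK@(0,4): attacks (0,3) (1,4) (1,3)
  BR@(2,3): attacks (2,4) (2,2) (2,1) (2,0) (3,3) (4,3) (1,3) (0,3)
Union (9 distinct): (0,3) (1,3) (1,4) (2,0) (2,1) (2,2) (2,4) (3,3) (4,3)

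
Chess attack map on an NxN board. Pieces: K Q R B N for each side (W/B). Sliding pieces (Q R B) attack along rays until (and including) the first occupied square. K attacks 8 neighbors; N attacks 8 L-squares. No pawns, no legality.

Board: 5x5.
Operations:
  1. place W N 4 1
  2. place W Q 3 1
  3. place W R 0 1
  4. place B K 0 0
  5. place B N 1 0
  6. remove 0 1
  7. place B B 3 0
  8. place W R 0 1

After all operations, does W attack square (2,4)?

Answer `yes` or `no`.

Answer: no

Derivation:
Op 1: place WN@(4,1)
Op 2: place WQ@(3,1)
Op 3: place WR@(0,1)
Op 4: place BK@(0,0)
Op 5: place BN@(1,0)
Op 6: remove (0,1)
Op 7: place BB@(3,0)
Op 8: place WR@(0,1)
Per-piece attacks for W:
  WR@(0,1): attacks (0,2) (0,3) (0,4) (0,0) (1,1) (2,1) (3,1) [ray(0,-1) blocked at (0,0); ray(1,0) blocked at (3,1)]
  WQ@(3,1): attacks (3,2) (3,3) (3,4) (3,0) (4,1) (2,1) (1,1) (0,1) (4,2) (4,0) (2,2) (1,3) (0,4) (2,0) [ray(0,-1) blocked at (3,0); ray(1,0) blocked at (4,1); ray(-1,0) blocked at (0,1)]
  WN@(4,1): attacks (3,3) (2,2) (2,0)
W attacks (2,4): no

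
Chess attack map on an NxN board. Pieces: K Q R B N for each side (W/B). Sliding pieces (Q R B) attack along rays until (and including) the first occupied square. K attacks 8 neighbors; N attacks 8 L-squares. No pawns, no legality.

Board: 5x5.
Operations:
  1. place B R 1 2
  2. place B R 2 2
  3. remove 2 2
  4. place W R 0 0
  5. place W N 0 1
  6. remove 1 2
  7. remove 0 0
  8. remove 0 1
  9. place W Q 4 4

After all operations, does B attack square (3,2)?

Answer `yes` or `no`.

Op 1: place BR@(1,2)
Op 2: place BR@(2,2)
Op 3: remove (2,2)
Op 4: place WR@(0,0)
Op 5: place WN@(0,1)
Op 6: remove (1,2)
Op 7: remove (0,0)
Op 8: remove (0,1)
Op 9: place WQ@(4,4)
Per-piece attacks for B:
B attacks (3,2): no

Answer: no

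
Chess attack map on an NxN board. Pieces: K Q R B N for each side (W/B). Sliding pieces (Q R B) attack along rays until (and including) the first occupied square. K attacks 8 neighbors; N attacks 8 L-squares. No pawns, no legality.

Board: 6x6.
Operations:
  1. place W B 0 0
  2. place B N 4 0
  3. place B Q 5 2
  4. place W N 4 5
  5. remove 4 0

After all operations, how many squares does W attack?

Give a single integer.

Op 1: place WB@(0,0)
Op 2: place BN@(4,0)
Op 3: place BQ@(5,2)
Op 4: place WN@(4,5)
Op 5: remove (4,0)
Per-piece attacks for W:
  WB@(0,0): attacks (1,1) (2,2) (3,3) (4,4) (5,5)
  WN@(4,5): attacks (5,3) (3,3) (2,4)
Union (7 distinct): (1,1) (2,2) (2,4) (3,3) (4,4) (5,3) (5,5)

Answer: 7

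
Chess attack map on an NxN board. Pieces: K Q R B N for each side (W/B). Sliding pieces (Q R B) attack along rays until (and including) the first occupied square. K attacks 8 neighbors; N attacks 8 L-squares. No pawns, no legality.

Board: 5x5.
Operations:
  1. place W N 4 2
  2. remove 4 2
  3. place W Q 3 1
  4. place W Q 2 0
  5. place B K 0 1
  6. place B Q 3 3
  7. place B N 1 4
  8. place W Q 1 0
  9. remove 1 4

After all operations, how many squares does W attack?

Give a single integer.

Op 1: place WN@(4,2)
Op 2: remove (4,2)
Op 3: place WQ@(3,1)
Op 4: place WQ@(2,0)
Op 5: place BK@(0,1)
Op 6: place BQ@(3,3)
Op 7: place BN@(1,4)
Op 8: place WQ@(1,0)
Op 9: remove (1,4)
Per-piece attacks for W:
  WQ@(1,0): attacks (1,1) (1,2) (1,3) (1,4) (2,0) (0,0) (2,1) (3,2) (4,3) (0,1) [ray(1,0) blocked at (2,0); ray(-1,1) blocked at (0,1)]
  WQ@(2,0): attacks (2,1) (2,2) (2,3) (2,4) (3,0) (4,0) (1,0) (3,1) (1,1) (0,2) [ray(-1,0) blocked at (1,0); ray(1,1) blocked at (3,1)]
  WQ@(3,1): attacks (3,2) (3,3) (3,0) (4,1) (2,1) (1,1) (0,1) (4,2) (4,0) (2,2) (1,3) (0,4) (2,0) [ray(0,1) blocked at (3,3); ray(-1,0) blocked at (0,1); ray(-1,-1) blocked at (2,0)]
Union (22 distinct): (0,0) (0,1) (0,2) (0,4) (1,0) (1,1) (1,2) (1,3) (1,4) (2,0) (2,1) (2,2) (2,3) (2,4) (3,0) (3,1) (3,2) (3,3) (4,0) (4,1) (4,2) (4,3)

Answer: 22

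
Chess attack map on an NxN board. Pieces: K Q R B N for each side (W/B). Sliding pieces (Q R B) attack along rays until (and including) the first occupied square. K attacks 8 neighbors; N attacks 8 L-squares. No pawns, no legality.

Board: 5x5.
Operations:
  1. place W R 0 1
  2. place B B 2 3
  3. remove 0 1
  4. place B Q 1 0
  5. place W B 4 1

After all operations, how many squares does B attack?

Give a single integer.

Op 1: place WR@(0,1)
Op 2: place BB@(2,3)
Op 3: remove (0,1)
Op 4: place BQ@(1,0)
Op 5: place WB@(4,1)
Per-piece attacks for B:
  BQ@(1,0): attacks (1,1) (1,2) (1,3) (1,4) (2,0) (3,0) (4,0) (0,0) (2,1) (3,2) (4,3) (0,1)
  BB@(2,3): attacks (3,4) (3,2) (4,1) (1,4) (1,2) (0,1) [ray(1,-1) blocked at (4,1)]
Union (14 distinct): (0,0) (0,1) (1,1) (1,2) (1,3) (1,4) (2,0) (2,1) (3,0) (3,2) (3,4) (4,0) (4,1) (4,3)

Answer: 14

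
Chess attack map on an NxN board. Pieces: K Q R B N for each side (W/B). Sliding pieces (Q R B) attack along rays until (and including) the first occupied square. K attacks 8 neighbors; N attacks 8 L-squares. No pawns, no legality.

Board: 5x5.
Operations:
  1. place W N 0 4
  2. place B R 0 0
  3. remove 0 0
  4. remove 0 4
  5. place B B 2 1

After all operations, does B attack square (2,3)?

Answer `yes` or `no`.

Answer: no

Derivation:
Op 1: place WN@(0,4)
Op 2: place BR@(0,0)
Op 3: remove (0,0)
Op 4: remove (0,4)
Op 5: place BB@(2,1)
Per-piece attacks for B:
  BB@(2,1): attacks (3,2) (4,3) (3,0) (1,2) (0,3) (1,0)
B attacks (2,3): no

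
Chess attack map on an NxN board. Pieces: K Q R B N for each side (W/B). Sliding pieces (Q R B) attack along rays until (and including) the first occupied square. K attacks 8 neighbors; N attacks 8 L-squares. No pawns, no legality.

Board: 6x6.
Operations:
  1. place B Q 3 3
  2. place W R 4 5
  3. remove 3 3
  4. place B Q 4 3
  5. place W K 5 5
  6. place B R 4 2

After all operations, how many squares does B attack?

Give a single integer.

Answer: 21

Derivation:
Op 1: place BQ@(3,3)
Op 2: place WR@(4,5)
Op 3: remove (3,3)
Op 4: place BQ@(4,3)
Op 5: place WK@(5,5)
Op 6: place BR@(4,2)
Per-piece attacks for B:
  BR@(4,2): attacks (4,3) (4,1) (4,0) (5,2) (3,2) (2,2) (1,2) (0,2) [ray(0,1) blocked at (4,3)]
  BQ@(4,3): attacks (4,4) (4,5) (4,2) (5,3) (3,3) (2,3) (1,3) (0,3) (5,4) (5,2) (3,4) (2,5) (3,2) (2,1) (1,0) [ray(0,1) blocked at (4,5); ray(0,-1) blocked at (4,2)]
Union (21 distinct): (0,2) (0,3) (1,0) (1,2) (1,3) (2,1) (2,2) (2,3) (2,5) (3,2) (3,3) (3,4) (4,0) (4,1) (4,2) (4,3) (4,4) (4,5) (5,2) (5,3) (5,4)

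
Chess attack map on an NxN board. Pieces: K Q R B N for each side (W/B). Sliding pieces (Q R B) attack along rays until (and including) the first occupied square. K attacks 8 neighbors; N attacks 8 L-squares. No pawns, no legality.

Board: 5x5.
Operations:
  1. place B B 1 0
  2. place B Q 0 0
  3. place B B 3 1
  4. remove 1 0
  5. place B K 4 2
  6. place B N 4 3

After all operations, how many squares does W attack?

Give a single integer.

Answer: 0

Derivation:
Op 1: place BB@(1,0)
Op 2: place BQ@(0,0)
Op 3: place BB@(3,1)
Op 4: remove (1,0)
Op 5: place BK@(4,2)
Op 6: place BN@(4,3)
Per-piece attacks for W:
Union (0 distinct): (none)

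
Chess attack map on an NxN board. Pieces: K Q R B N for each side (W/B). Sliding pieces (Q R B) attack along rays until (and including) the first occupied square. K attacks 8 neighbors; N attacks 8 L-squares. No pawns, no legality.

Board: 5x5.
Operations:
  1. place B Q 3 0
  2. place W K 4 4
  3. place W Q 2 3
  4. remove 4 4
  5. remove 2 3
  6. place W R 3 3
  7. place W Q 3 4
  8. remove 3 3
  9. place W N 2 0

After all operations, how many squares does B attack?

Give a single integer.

Op 1: place BQ@(3,0)
Op 2: place WK@(4,4)
Op 3: place WQ@(2,3)
Op 4: remove (4,4)
Op 5: remove (2,3)
Op 6: place WR@(3,3)
Op 7: place WQ@(3,4)
Op 8: remove (3,3)
Op 9: place WN@(2,0)
Per-piece attacks for B:
  BQ@(3,0): attacks (3,1) (3,2) (3,3) (3,4) (4,0) (2,0) (4,1) (2,1) (1,2) (0,3) [ray(0,1) blocked at (3,4); ray(-1,0) blocked at (2,0)]
Union (10 distinct): (0,3) (1,2) (2,0) (2,1) (3,1) (3,2) (3,3) (3,4) (4,0) (4,1)

Answer: 10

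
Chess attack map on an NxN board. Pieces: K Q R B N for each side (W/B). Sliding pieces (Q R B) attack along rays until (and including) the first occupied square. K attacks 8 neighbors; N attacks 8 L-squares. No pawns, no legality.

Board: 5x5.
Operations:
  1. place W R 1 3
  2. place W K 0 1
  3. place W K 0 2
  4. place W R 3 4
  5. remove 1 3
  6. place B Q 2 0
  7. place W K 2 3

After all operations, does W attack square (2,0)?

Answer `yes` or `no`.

Answer: no

Derivation:
Op 1: place WR@(1,3)
Op 2: place WK@(0,1)
Op 3: place WK@(0,2)
Op 4: place WR@(3,4)
Op 5: remove (1,3)
Op 6: place BQ@(2,0)
Op 7: place WK@(2,3)
Per-piece attacks for W:
  WK@(0,1): attacks (0,2) (0,0) (1,1) (1,2) (1,0)
  WK@(0,2): attacks (0,3) (0,1) (1,2) (1,3) (1,1)
  WK@(2,3): attacks (2,4) (2,2) (3,3) (1,3) (3,4) (3,2) (1,4) (1,2)
  WR@(3,4): attacks (3,3) (3,2) (3,1) (3,0) (4,4) (2,4) (1,4) (0,4)
W attacks (2,0): no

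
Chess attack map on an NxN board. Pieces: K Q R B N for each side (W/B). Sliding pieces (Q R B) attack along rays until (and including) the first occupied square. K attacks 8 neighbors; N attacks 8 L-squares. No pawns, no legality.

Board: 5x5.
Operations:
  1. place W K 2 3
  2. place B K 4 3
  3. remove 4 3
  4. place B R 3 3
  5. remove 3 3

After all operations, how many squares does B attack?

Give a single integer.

Op 1: place WK@(2,3)
Op 2: place BK@(4,3)
Op 3: remove (4,3)
Op 4: place BR@(3,3)
Op 5: remove (3,3)
Per-piece attacks for B:
Union (0 distinct): (none)

Answer: 0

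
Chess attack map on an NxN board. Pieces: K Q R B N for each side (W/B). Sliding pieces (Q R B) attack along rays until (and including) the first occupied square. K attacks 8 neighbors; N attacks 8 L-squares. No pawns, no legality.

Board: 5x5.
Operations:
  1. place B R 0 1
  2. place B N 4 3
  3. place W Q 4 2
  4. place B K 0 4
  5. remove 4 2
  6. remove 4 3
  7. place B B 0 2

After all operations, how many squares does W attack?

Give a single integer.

Answer: 0

Derivation:
Op 1: place BR@(0,1)
Op 2: place BN@(4,3)
Op 3: place WQ@(4,2)
Op 4: place BK@(0,4)
Op 5: remove (4,2)
Op 6: remove (4,3)
Op 7: place BB@(0,2)
Per-piece attacks for W:
Union (0 distinct): (none)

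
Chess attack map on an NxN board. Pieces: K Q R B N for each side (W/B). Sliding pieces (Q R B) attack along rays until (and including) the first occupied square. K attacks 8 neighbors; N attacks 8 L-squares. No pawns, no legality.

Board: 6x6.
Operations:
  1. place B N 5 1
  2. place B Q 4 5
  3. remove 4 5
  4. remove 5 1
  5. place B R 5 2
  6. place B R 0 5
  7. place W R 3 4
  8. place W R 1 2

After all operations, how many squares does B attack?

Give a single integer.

Op 1: place BN@(5,1)
Op 2: place BQ@(4,5)
Op 3: remove (4,5)
Op 4: remove (5,1)
Op 5: place BR@(5,2)
Op 6: place BR@(0,5)
Op 7: place WR@(3,4)
Op 8: place WR@(1,2)
Per-piece attacks for B:
  BR@(0,5): attacks (0,4) (0,3) (0,2) (0,1) (0,0) (1,5) (2,5) (3,5) (4,5) (5,5)
  BR@(5,2): attacks (5,3) (5,4) (5,5) (5,1) (5,0) (4,2) (3,2) (2,2) (1,2) [ray(-1,0) blocked at (1,2)]
Union (18 distinct): (0,0) (0,1) (0,2) (0,3) (0,4) (1,2) (1,5) (2,2) (2,5) (3,2) (3,5) (4,2) (4,5) (5,0) (5,1) (5,3) (5,4) (5,5)

Answer: 18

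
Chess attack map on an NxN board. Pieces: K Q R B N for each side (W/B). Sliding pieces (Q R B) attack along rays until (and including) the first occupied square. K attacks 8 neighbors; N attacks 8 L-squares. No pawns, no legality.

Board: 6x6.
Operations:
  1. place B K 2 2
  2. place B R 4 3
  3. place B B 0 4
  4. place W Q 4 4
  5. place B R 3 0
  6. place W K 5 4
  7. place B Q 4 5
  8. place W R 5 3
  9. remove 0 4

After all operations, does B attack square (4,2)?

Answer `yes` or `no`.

Op 1: place BK@(2,2)
Op 2: place BR@(4,3)
Op 3: place BB@(0,4)
Op 4: place WQ@(4,4)
Op 5: place BR@(3,0)
Op 6: place WK@(5,4)
Op 7: place BQ@(4,5)
Op 8: place WR@(5,3)
Op 9: remove (0,4)
Per-piece attacks for B:
  BK@(2,2): attacks (2,3) (2,1) (3,2) (1,2) (3,3) (3,1) (1,3) (1,1)
  BR@(3,0): attacks (3,1) (3,2) (3,3) (3,4) (3,5) (4,0) (5,0) (2,0) (1,0) (0,0)
  BR@(4,3): attacks (4,4) (4,2) (4,1) (4,0) (5,3) (3,3) (2,3) (1,3) (0,3) [ray(0,1) blocked at (4,4); ray(1,0) blocked at (5,3)]
  BQ@(4,5): attacks (4,4) (5,5) (3,5) (2,5) (1,5) (0,5) (5,4) (3,4) (2,3) (1,2) (0,1) [ray(0,-1) blocked at (4,4); ray(1,-1) blocked at (5,4)]
B attacks (4,2): yes

Answer: yes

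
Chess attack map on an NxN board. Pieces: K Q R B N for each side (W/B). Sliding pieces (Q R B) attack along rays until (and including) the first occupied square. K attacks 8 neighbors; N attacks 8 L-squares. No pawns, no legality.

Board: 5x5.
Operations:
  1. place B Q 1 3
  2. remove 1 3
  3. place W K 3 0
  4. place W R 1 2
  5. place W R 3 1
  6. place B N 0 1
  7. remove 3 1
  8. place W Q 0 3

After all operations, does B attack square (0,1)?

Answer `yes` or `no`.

Op 1: place BQ@(1,3)
Op 2: remove (1,3)
Op 3: place WK@(3,0)
Op 4: place WR@(1,2)
Op 5: place WR@(3,1)
Op 6: place BN@(0,1)
Op 7: remove (3,1)
Op 8: place WQ@(0,3)
Per-piece attacks for B:
  BN@(0,1): attacks (1,3) (2,2) (2,0)
B attacks (0,1): no

Answer: no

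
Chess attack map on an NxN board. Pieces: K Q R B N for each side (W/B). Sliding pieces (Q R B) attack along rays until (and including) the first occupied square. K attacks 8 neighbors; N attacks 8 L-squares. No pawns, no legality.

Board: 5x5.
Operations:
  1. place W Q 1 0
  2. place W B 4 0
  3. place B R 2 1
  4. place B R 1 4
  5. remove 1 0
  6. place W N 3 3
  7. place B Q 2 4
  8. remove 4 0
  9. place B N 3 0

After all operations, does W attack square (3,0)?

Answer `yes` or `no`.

Op 1: place WQ@(1,0)
Op 2: place WB@(4,0)
Op 3: place BR@(2,1)
Op 4: place BR@(1,4)
Op 5: remove (1,0)
Op 6: place WN@(3,3)
Op 7: place BQ@(2,4)
Op 8: remove (4,0)
Op 9: place BN@(3,0)
Per-piece attacks for W:
  WN@(3,3): attacks (1,4) (4,1) (2,1) (1,2)
W attacks (3,0): no

Answer: no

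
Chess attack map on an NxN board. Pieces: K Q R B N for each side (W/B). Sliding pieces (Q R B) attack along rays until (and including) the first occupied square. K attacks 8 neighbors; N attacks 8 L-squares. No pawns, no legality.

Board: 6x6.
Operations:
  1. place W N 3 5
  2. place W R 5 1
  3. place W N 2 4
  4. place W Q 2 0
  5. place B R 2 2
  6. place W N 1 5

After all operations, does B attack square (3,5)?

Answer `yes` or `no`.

Op 1: place WN@(3,5)
Op 2: place WR@(5,1)
Op 3: place WN@(2,4)
Op 4: place WQ@(2,0)
Op 5: place BR@(2,2)
Op 6: place WN@(1,5)
Per-piece attacks for B:
  BR@(2,2): attacks (2,3) (2,4) (2,1) (2,0) (3,2) (4,2) (5,2) (1,2) (0,2) [ray(0,1) blocked at (2,4); ray(0,-1) blocked at (2,0)]
B attacks (3,5): no

Answer: no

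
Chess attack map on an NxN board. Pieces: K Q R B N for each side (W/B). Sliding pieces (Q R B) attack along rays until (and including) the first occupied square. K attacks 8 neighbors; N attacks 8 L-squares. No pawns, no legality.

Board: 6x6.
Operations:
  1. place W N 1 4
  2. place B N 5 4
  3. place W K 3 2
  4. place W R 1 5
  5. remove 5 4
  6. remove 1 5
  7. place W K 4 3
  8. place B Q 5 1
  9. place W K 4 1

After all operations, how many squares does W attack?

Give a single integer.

Answer: 20

Derivation:
Op 1: place WN@(1,4)
Op 2: place BN@(5,4)
Op 3: place WK@(3,2)
Op 4: place WR@(1,5)
Op 5: remove (5,4)
Op 6: remove (1,5)
Op 7: place WK@(4,3)
Op 8: place BQ@(5,1)
Op 9: place WK@(4,1)
Per-piece attacks for W:
  WN@(1,4): attacks (3,5) (2,2) (3,3) (0,2)
  WK@(3,2): attacks (3,3) (3,1) (4,2) (2,2) (4,3) (4,1) (2,3) (2,1)
  WK@(4,1): attacks (4,2) (4,0) (5,1) (3,1) (5,2) (5,0) (3,2) (3,0)
  WK@(4,3): attacks (4,4) (4,2) (5,3) (3,3) (5,4) (5,2) (3,4) (3,2)
Union (20 distinct): (0,2) (2,1) (2,2) (2,3) (3,0) (3,1) (3,2) (3,3) (3,4) (3,5) (4,0) (4,1) (4,2) (4,3) (4,4) (5,0) (5,1) (5,2) (5,3) (5,4)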